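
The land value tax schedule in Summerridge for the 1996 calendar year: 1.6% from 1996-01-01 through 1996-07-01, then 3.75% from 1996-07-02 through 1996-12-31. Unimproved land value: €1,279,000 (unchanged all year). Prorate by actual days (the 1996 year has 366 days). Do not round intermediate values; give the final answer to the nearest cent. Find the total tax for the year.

1996-01-01 to 1996-07-01: 183 days at 1.6% → €1,279,000 × 1.6% × 183/366 = €10,232.0000
1996-07-02 to 1996-12-31: 183 days at 3.75% → €1,279,000 × 3.75% × 183/366 = €23,981.2500
Total = €34,213.2500

€34,213.25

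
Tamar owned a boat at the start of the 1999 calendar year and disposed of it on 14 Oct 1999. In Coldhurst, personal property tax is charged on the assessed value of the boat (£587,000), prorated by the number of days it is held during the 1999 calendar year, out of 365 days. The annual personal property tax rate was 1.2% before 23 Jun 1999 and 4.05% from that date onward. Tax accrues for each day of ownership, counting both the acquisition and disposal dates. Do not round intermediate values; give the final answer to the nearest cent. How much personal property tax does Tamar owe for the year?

£10,763.81

1 Jan – 22 Jun 1999: 173 days at 1.2% → £587,000 × 1.2% × 173/365 = £3,338.6630
23 Jun – 14 Oct 1999: 114 days at 4.05% → £587,000 × 4.05% × 114/365 = £7,425.1479
Total = £10,763.8110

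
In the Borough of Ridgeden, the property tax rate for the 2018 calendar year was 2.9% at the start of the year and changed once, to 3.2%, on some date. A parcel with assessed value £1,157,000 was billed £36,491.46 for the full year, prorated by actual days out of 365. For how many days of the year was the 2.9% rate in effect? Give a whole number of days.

Let d = days at the first rate; then 365 − d days at the second rate.
£1,157,000 × [2.9%·d + 3.2%·(365−d)] / 365 = £36,491.46
Solving gives d = 56, so the new rate took effect on 26 February 2018.

56 days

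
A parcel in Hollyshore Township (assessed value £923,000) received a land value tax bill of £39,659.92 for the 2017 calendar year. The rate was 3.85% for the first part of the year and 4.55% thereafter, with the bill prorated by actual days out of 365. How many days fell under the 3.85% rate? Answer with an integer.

132 days

Let d = days at the first rate; then 365 − d days at the second rate.
£923,000 × [3.85%·d + 4.55%·(365−d)] / 365 = £39,659.92
Solving gives d = 132, so the new rate took effect on 13 May 2017.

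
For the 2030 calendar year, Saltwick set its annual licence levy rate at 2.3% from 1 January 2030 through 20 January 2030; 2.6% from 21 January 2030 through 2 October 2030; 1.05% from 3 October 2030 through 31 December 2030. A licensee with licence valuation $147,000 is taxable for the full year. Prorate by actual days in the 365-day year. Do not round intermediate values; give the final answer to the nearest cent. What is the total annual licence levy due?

$3,236.01

1 January – 20 January 2030: 20 days at 2.3% → $147,000 × 2.3% × 20/365 = $185.2603
21 January – 2 October 2030: 255 days at 2.6% → $147,000 × 2.6% × 255/365 = $2,670.1644
3 October – 31 December 2030: 90 days at 1.05% → $147,000 × 1.05% × 90/365 = $380.5890
Total = $3,236.0137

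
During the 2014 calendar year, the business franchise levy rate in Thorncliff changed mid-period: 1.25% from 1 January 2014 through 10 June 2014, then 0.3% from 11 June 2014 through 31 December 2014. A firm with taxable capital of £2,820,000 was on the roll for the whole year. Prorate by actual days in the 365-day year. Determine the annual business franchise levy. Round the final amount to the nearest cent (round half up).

1 January – 10 June 2014: 161 days at 1.25% → £2,820,000 × 1.25% × 161/365 = £15,548.6301
11 June – 31 December 2014: 204 days at 0.3% → £2,820,000 × 0.3% × 204/365 = £4,728.3288
Total = £20,276.9589

£20,276.96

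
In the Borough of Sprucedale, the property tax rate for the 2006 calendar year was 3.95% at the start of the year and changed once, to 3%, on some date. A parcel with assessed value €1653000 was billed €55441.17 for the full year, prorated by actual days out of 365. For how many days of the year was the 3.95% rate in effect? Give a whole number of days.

136 days

Let d = days at the first rate; then 365 − d days at the second rate.
€1653000 × [3.95%·d + 3%·(365−d)] / 365 = €55441.17
Solving gives d = 136, so the new rate took effect on 17 May 2006.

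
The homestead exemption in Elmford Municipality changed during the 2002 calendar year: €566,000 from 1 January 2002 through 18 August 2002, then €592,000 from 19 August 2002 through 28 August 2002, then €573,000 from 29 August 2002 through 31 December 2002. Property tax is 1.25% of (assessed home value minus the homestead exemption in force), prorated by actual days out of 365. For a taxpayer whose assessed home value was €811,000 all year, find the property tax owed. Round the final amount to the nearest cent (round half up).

1 January – 18 August 2002: 230 days, exemption €566,000 → (€811,000 − €566,000) × 1.25% × 230/365 = €1,929.7945
19 August – 28 August 2002: 10 days, exemption €592,000 → (€811,000 − €592,000) × 1.25% × 10/365 = €75.0000
29 August – 31 December 2002: 125 days, exemption €573,000 → (€811,000 − €573,000) × 1.25% × 125/365 = €1,018.8356
Total = €3,023.6301

€3,023.63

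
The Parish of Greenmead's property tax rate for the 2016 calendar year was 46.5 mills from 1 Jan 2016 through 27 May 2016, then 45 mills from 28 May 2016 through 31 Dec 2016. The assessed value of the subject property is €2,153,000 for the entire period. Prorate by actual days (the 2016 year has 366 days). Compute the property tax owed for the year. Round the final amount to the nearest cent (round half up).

€98,190.92

1 Jan – 27 May 2016: 148 days at 46.5 mills → €2,153,000 × 4.65% × 148/366 = €40,483.4590
28 May – 31 Dec 2016: 218 days at 45 mills → €2,153,000 × 4.5% × 218/366 = €57,707.4590
Total = €98,190.9180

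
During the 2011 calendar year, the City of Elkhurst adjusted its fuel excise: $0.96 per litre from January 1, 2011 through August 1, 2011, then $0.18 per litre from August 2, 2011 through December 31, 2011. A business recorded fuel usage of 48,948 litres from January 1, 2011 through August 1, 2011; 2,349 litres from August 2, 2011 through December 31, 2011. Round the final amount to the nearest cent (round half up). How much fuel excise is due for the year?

January 1 – August 1, 2011: 48,948 litres at $0.96/litre → $46,990.08
August 2 – December 31, 2011: 2,349 litres at $0.18/litre → $422.82

$47,412.90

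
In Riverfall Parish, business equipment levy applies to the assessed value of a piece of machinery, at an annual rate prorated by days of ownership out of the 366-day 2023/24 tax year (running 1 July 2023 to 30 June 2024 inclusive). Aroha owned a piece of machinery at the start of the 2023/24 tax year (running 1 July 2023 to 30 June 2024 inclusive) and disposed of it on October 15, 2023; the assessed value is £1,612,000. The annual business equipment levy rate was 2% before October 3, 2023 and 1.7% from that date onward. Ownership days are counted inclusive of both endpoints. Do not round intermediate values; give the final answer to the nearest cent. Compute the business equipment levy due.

July 1 – October 2, 2023: 94 days at 2% → £1,612,000 × 2% × 94/366 = £8,280.2186
October 3 – October 15, 2023: 13 days at 1.7% → £1,612,000 × 1.7% × 13/366 = £973.3661
Total = £9,253.5847

£9,253.58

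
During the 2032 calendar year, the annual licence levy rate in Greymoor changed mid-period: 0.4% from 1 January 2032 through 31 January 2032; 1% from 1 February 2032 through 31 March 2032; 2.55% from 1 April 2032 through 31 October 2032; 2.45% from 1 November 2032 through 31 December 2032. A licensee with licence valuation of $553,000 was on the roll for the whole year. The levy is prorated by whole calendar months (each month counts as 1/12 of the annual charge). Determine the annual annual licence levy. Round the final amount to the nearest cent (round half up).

$11,589.96

1 January – 31 January 2032: 1 month at 0.4% → $553,000 × 0.4% × 1/12 = $184.3333
1 February – 31 March 2032: 2 months at 1% → $553,000 × 1% × 2/12 = $921.6667
1 April – 31 October 2032: 7 months at 2.55% → $553,000 × 2.55% × 7/12 = $8,225.8750
1 November – 31 December 2032: 2 months at 2.45% → $553,000 × 2.45% × 2/12 = $2,258.0833
Total = $11,589.9583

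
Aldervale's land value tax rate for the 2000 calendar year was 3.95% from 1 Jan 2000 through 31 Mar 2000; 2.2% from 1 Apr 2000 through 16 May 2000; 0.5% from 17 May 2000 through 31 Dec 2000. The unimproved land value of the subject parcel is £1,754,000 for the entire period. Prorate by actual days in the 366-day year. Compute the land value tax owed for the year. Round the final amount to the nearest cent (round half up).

£27,563.20

1 Jan – 31 Mar 2000: 91 days at 3.95% → £1,754,000 × 3.95% × 91/366 = £17,226.1011
1 Apr – 16 May 2000: 46 days at 2.2% → £1,754,000 × 2.2% × 46/366 = £4,849.8579
17 May – 31 Dec 2000: 229 days at 0.5% → £1,754,000 × 0.5% × 229/366 = £5,487.2404
Total = £27,563.1995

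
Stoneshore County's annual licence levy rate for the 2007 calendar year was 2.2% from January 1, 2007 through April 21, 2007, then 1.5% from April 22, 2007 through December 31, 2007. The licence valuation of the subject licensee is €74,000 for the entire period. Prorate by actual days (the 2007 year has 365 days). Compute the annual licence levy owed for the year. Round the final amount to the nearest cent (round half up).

January 1 – April 21, 2007: 111 days at 2.2% → €74,000 × 2.2% × 111/365 = €495.0904
April 22 – December 31, 2007: 254 days at 1.5% → €74,000 × 1.5% × 254/365 = €772.4384
Total = €1,267.5288

€1,267.53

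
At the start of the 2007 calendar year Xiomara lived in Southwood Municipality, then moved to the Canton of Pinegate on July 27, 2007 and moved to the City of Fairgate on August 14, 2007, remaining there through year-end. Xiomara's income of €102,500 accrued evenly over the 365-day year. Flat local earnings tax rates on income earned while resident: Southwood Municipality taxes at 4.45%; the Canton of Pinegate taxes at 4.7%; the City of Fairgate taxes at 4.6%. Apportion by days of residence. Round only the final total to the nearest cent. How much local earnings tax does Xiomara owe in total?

Southwood Municipality, January 1 – July 26, 2007: 207 days → €102,500 × 4.45% × 207/365 = €2,586.7911
The Canton of Pinegate, July 27 – August 13, 2007: 18 days → €102,500 × 4.7% × 18/365 = €237.5753
The City of Fairgate, August 14 – December 31, 2007: 140 days → €102,500 × 4.6% × 140/365 = €1,808.4932
Total = €4,632.8596

€4,632.86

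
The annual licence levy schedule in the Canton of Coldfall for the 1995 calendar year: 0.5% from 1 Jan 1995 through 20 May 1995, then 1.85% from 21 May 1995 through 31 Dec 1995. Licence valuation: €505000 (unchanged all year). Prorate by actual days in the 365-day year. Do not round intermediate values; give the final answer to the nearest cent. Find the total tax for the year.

€6727.57

1 Jan – 20 May 1995: 140 days at 0.5% → €505000 × 0.5% × 140/365 = €968.4932
21 May – 31 Dec 1995: 225 days at 1.85% → €505000 × 1.85% × 225/365 = €5759.0753
Total = €6727.5685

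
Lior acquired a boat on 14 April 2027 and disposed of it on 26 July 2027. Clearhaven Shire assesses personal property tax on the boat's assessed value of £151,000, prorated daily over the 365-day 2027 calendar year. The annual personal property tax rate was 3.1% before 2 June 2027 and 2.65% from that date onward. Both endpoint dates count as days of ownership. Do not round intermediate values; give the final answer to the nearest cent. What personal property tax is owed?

£1,231.37

14 April – 1 June 2027: 49 days at 3.1% → £151,000 × 3.1% × 49/365 = £628.4082
2 June – 26 July 2027: 55 days at 2.65% → £151,000 × 2.65% × 55/365 = £602.9658
Total = £1,231.3740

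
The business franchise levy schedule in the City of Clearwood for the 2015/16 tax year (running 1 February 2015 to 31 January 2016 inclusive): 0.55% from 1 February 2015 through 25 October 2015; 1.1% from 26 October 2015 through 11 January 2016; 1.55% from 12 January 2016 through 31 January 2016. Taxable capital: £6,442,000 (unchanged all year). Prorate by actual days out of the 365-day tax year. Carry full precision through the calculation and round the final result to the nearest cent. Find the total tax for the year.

£46,532.42

1 February – 25 October 2015: 267 days at 0.55% → £6,442,000 × 0.55% × 267/365 = £25,918.0192
26 October 2015 – 11 January 2016: 78 days at 1.1% → £6,442,000 × 1.1% × 78/365 = £15,143.1123
12 January – 31 January 2016: 20 days at 1.55% → £6,442,000 × 1.55% × 20/365 = £5,471.2877
Total = £46,532.4192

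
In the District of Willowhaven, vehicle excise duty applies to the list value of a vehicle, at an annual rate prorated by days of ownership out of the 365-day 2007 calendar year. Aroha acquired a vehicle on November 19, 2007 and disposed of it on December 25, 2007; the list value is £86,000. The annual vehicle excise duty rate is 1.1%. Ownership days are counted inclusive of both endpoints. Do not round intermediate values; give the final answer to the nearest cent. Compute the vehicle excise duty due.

£95.90

Days held (November 19 – December 25, 2007): 37 out of 365
Tax = £86,000 × 1.1% × 37/365 = £95.8959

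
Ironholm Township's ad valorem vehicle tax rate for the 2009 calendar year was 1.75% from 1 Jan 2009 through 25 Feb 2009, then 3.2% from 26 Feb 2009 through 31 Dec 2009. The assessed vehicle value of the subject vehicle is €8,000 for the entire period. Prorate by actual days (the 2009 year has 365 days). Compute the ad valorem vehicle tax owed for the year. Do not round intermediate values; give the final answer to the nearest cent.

€238.20

1 Jan – 25 Feb 2009: 56 days at 1.75% → €8,000 × 1.75% × 56/365 = €21.4795
26 Feb – 31 Dec 2009: 309 days at 3.2% → €8,000 × 3.2% × 309/365 = €216.7233
Total = €238.2027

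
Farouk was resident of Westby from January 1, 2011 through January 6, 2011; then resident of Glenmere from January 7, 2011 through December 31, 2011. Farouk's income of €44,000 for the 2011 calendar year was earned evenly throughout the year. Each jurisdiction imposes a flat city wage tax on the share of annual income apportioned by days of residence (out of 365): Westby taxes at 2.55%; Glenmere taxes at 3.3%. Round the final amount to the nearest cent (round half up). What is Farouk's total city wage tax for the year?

Westby, January 1 – January 6, 2011: 6 days → €44,000 × 2.55% × 6/365 = €18.4438
Glenmere, January 7 – December 31, 2011: 359 days → €44,000 × 3.3% × 359/365 = €1,428.1315
Total = €1,446.5753

€1,446.58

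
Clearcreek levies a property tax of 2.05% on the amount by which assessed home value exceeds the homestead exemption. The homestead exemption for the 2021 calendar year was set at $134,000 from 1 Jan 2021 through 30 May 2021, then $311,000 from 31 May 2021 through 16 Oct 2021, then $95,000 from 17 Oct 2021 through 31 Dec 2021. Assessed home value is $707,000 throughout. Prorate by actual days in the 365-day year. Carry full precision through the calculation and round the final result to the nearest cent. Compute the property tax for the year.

1 Jan – 30 May 2021: 150 days, exemption $134,000 → ($707,000 − $134,000) × 2.05% × 150/365 = $4,827.3288
31 May – 16 Oct 2021: 139 days, exemption $311,000 → ($707,000 − $311,000) × 2.05% × 139/365 = $3,091.5123
17 Oct – 31 Dec 2021: 76 days, exemption $95,000 → ($707,000 − $95,000) × 2.05% × 76/365 = $2,612.3178
Total = $10,531.1589

$10,531.16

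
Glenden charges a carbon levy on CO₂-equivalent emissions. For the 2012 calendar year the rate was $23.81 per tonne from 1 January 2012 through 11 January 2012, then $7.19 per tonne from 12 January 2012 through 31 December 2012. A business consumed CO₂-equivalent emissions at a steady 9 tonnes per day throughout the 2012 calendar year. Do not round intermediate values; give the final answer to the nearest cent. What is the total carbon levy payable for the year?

1 January – 11 January 2012: 11 days × 9 tonnes/day = 99 tonnes at $23.81/tonne → $2,357.19
12 January – 31 December 2012: 355 days × 9 tonnes/day = 3,195 tonnes at $7.19/tonne → $22,972.05

$25,329.24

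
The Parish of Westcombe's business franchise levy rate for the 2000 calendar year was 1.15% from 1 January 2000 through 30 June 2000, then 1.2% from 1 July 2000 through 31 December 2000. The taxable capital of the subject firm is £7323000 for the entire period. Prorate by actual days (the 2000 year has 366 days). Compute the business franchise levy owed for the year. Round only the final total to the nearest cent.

1 January – 30 June 2000: 182 days at 1.15% → £7323000 × 1.15% × 182/366 = £41877.1557
1 July – 31 December 2000: 184 days at 1.2% → £7323000 × 1.2% × 184/366 = £44178.0984
Total = £86055.2541

£86055.25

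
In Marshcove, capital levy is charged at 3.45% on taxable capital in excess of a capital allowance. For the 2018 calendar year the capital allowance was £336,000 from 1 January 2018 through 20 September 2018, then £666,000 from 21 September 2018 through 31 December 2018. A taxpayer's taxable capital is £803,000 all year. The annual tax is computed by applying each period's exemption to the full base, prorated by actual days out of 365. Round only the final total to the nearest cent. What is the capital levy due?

1 January – 20 September 2018: 263 days, exemption £336,000 → (£803,000 − £336,000) × 3.45% × 263/365 = £11,609.1082
21 September – 31 December 2018: 102 days, exemption £666,000 → (£803,000 − £666,000) × 3.45% × 102/365 = £1,320.8301
Total = £12,929.9384

£12,929.94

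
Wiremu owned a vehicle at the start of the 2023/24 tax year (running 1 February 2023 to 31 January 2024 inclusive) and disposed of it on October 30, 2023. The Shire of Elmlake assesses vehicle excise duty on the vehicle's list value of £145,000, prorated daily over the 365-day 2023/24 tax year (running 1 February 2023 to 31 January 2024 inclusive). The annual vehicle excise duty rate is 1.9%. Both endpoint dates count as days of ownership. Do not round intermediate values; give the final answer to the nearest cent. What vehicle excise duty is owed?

£2,053.04

Days held (February 1 – October 30, 2023): 272 out of 365
Tax = £145,000 × 1.9% × 272/365 = £2,053.0411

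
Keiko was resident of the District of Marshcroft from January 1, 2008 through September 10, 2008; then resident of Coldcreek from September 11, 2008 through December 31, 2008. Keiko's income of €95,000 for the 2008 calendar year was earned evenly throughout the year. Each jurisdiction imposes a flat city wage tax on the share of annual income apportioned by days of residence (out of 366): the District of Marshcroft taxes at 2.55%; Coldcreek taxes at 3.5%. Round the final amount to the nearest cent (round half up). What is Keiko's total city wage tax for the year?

€2,698.67

The District of Marshcroft, January 1 – September 10, 2008: 254 days → €95,000 × 2.55% × 254/366 = €1,681.1885
Coldcreek, September 11 – December 31, 2008: 112 days → €95,000 × 3.5% × 112/366 = €1,017.4863
Total = €2,698.6749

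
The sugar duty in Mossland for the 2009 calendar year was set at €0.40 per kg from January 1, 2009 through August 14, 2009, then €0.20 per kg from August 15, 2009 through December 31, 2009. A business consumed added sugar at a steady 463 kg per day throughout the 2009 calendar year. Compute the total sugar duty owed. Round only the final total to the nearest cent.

January 1 – August 14, 2009: 226 days × 463 kg/day = 104,638 kg at €0.40/kg → €41,855.20
August 15 – December 31, 2009: 139 days × 463 kg/day = 64,357 kg at €0.20/kg → €12,871.40

€54,726.60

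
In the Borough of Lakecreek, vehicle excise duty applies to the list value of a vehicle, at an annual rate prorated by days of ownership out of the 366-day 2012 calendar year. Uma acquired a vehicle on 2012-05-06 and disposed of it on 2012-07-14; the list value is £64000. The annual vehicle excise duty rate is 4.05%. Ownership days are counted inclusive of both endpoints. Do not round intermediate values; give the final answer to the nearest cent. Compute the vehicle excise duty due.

£495.74

Days held (2012-05-06 to 2012-07-14): 70 out of 366
Tax = £64000 × 4.05% × 70/366 = £495.7377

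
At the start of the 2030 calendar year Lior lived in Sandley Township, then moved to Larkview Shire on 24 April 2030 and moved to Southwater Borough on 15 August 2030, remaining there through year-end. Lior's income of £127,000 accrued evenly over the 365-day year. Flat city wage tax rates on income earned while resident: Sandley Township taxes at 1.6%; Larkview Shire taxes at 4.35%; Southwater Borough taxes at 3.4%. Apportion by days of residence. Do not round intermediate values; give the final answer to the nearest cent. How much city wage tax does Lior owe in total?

Sandley Township, 1 January – 23 April 2030: 113 days → £127,000 × 1.6% × 113/365 = £629.0849
Larkview Shire, 24 April – 14 August 2030: 113 days → £127,000 × 4.35% × 113/365 = £1,710.3247
Southwater Borough, 15 August – 31 December 2030: 139 days → £127,000 × 3.4% × 139/365 = £1,644.3890
Total = £3,983.7986

£3,983.80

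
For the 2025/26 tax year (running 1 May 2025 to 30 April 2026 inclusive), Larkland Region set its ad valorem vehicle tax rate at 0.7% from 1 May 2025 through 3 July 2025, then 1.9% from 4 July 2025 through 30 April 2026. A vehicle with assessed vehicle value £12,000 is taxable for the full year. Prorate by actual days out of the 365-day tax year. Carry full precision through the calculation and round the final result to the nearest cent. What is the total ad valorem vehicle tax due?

1 May – 3 July 2025: 64 days at 0.7% → £12,000 × 0.7% × 64/365 = £14.7288
4 July 2025 – 30 April 2026: 301 days at 1.9% → £12,000 × 1.9% × 301/365 = £188.0219
Total = £202.7507

£202.75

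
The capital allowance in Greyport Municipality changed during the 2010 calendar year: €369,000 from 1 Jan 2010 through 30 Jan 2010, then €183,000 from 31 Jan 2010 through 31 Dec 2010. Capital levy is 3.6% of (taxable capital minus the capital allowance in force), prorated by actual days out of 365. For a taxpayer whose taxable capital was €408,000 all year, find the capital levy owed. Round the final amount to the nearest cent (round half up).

1 Jan – 30 Jan 2010: 30 days, exemption €369,000 → (€408,000 − €369,000) × 3.6% × 30/365 = €115.3973
31 Jan – 31 Dec 2010: 335 days, exemption €183,000 → (€408,000 − €183,000) × 3.6% × 335/365 = €7,434.2466
Total = €7,549.6438

€7,549.64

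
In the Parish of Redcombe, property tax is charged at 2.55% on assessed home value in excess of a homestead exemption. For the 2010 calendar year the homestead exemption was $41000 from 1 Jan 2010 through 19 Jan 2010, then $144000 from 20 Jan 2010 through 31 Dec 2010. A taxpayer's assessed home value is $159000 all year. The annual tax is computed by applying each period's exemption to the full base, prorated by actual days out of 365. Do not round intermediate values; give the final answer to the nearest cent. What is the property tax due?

1 Jan – 19 Jan 2010: 19 days, exemption $41000 → ($159000 − $41000) × 2.55% × 19/365 = $156.6329
20 Jan – 31 Dec 2010: 346 days, exemption $144000 → ($159000 − $144000) × 2.55% × 346/365 = $362.5890
Total = $519.2219

$519.22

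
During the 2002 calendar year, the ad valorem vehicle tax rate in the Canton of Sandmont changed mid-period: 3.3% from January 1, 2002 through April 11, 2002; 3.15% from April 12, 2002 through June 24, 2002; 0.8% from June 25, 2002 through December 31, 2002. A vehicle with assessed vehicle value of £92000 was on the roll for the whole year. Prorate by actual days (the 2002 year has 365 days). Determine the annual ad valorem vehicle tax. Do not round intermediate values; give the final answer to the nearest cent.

January 1 – April 11, 2002: 101 days at 3.3% → £92000 × 3.3% × 101/365 = £840.0986
April 12 – June 24, 2002: 74 days at 3.15% → £92000 × 3.15% × 74/365 = £587.5397
June 25 – December 31, 2002: 190 days at 0.8% → £92000 × 0.8% × 190/365 = £383.1233
Total = £1810.7616

£1810.76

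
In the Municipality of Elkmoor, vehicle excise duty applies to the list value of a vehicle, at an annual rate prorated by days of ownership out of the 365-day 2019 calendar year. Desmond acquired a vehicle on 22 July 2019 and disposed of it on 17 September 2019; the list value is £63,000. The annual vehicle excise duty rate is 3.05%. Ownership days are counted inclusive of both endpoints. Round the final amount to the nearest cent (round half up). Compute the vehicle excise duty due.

£305.33

Days held (22 July – 17 September 2019): 58 out of 365
Tax = £63,000 × 3.05% × 58/365 = £305.3342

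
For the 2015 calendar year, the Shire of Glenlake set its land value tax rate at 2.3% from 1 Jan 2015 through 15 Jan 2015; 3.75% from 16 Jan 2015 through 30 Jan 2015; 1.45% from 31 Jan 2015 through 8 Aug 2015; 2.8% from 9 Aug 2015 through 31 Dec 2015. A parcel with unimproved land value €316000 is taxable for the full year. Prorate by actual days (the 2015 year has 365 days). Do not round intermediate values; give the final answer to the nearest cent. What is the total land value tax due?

1 Jan – 15 Jan 2015: 15 days at 2.3% → €316000 × 2.3% × 15/365 = €298.6849
16 Jan – 30 Jan 2015: 15 days at 3.75% → €316000 × 3.75% × 15/365 = €486.9863
31 Jan – 8 Aug 2015: 190 days at 1.45% → €316000 × 1.45% × 190/365 = €2385.1507
9 Aug – 31 Dec 2015: 145 days at 2.8% → €316000 × 2.8% × 145/365 = €3514.9589
Total = €6685.7808

€6685.78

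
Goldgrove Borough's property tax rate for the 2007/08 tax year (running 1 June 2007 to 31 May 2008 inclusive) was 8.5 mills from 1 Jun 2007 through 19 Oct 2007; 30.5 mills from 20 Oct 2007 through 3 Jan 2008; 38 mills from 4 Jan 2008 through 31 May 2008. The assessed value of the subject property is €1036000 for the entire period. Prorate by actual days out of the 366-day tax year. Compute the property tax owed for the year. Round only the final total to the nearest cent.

1 Jun – 19 Oct 2007: 141 days at 8.5 mills → €1036000 × 0.85% × 141/366 = €3392.4754
20 Oct 2007 – 3 Jan 2008: 76 days at 30.5 mills → €1036000 × 3.05% × 76/366 = €6561.3333
4 Jan – 31 May 2008: 149 days at 38 mills → €1036000 × 3.8% × 149/366 = €16026.8634
Total = €25980.6721

€25980.67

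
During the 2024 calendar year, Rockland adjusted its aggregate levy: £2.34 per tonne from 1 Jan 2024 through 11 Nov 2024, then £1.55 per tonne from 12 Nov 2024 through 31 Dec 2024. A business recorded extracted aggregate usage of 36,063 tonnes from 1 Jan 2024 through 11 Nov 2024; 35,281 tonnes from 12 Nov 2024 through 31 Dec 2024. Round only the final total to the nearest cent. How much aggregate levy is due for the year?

£139,072.97

1 Jan – 11 Nov 2024: 36,063 tonnes at £2.34/tonne → £84,387.42
12 Nov – 31 Dec 2024: 35,281 tonnes at £1.55/tonne → £54,685.55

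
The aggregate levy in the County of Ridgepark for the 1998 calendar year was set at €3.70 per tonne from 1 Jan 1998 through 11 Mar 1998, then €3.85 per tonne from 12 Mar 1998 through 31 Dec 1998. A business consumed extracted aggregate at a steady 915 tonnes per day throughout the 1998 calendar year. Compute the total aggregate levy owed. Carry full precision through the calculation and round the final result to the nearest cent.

1 Jan – 11 Mar 1998: 70 days × 915 tonnes/day = 64,050 tonnes at €3.70/tonne → €236,985.00
12 Mar – 31 Dec 1998: 295 days × 915 tonnes/day = 269,925 tonnes at €3.85/tonne → €1,039,211.25

€1,276,196.25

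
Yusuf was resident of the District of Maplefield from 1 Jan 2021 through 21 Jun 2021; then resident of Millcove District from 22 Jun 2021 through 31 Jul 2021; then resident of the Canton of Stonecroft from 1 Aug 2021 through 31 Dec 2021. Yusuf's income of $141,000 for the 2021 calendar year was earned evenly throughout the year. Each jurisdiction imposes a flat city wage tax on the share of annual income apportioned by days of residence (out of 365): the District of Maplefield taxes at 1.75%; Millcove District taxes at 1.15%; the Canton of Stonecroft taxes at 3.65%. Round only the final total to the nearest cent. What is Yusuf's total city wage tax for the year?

$3,497.77

The District of Maplefield, 1 Jan – 21 Jun 2021: 172 days → $141,000 × 1.75% × 172/365 = $1,162.7671
Millcove District, 22 Jun – 31 Jul 2021: 40 days → $141,000 × 1.15% × 40/365 = $177.6986
The Canton of Stonecroft, 1 Aug – 31 Dec 2021: 153 days → $141,000 × 3.65% × 153/365 = $2,157.3000
Total = $3,497.7658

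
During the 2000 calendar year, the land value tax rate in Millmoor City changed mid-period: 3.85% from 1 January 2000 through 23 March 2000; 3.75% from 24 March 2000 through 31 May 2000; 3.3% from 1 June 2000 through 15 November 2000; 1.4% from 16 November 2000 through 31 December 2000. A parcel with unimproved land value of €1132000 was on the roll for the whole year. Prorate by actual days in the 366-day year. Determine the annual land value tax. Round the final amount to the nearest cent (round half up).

1 January – 23 March 2000: 83 days at 3.85% → €1132000 × 3.85% × 83/366 = €9883.3497
24 March – 31 May 2000: 69 days at 3.75% → €1132000 × 3.75% × 69/366 = €8002.8689
1 June – 15 November 2000: 168 days at 3.3% → €1132000 × 3.3% × 168/366 = €17147.0164
16 November – 31 December 2000: 46 days at 1.4% → €1132000 × 1.4% × 46/366 = €1991.8251
Total = €37025.0601

€37025.06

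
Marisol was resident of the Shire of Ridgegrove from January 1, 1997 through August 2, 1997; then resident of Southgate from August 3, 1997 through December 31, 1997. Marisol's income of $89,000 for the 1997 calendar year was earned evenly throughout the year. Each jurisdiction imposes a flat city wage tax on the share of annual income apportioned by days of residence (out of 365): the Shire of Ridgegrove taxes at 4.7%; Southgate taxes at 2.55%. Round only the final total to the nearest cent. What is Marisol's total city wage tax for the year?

$3,391.39

The Shire of Ridgegrove, January 1 – August 2, 1997: 214 days → $89,000 × 4.7% × 214/365 = $2,452.4986
Southgate, August 3 – December 31, 1997: 151 days → $89,000 × 2.55% × 151/365 = $938.8890
Total = $3,391.3877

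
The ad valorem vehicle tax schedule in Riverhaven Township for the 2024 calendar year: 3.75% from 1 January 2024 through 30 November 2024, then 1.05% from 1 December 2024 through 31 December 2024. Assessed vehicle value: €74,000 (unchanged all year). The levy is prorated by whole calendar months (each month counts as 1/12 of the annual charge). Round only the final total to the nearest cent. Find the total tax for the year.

€2,608.50

1 January – 30 November 2024: 11 months at 3.75% → €74,000 × 3.75% × 11/12 = €2,543.7500
1 December – 31 December 2024: 1 month at 1.05% → €74,000 × 1.05% × 1/12 = €64.7500
Total = €2,608.5000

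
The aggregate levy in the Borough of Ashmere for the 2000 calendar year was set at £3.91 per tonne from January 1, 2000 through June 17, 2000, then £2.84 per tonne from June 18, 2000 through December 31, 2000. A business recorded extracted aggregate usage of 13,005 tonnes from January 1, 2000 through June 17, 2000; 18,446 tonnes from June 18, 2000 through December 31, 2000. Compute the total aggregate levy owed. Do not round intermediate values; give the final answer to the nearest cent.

£103236.19

January 1 – June 17, 2000: 13,005 tonnes at £3.91/tonne → £50849.55
June 18 – December 31, 2000: 18,446 tonnes at £2.84/tonne → £52386.64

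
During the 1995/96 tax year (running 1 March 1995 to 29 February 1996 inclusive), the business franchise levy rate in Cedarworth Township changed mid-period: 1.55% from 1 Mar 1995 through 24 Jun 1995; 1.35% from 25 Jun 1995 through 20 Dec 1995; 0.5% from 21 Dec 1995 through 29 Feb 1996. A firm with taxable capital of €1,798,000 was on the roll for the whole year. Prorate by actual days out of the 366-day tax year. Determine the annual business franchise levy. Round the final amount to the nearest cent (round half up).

1 Mar – 24 Jun 1995: 116 days at 1.55% → €1,798,000 × 1.55% × 116/366 = €8,832.7978
25 Jun – 20 Dec 1995: 179 days at 1.35% → €1,798,000 × 1.35% × 179/366 = €11,871.2213
21 Dec 1995 – 29 Feb 1996: 71 days at 0.5% → €1,798,000 × 0.5% × 71/366 = €1,743.9617
Total = €22,447.9809

€22,447.98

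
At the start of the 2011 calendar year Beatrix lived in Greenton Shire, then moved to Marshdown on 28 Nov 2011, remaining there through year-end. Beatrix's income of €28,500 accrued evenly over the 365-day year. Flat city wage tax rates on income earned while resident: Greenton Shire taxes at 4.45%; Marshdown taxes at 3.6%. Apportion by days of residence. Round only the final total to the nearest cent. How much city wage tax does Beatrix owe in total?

€1,245.68

Greenton Shire, 1 Jan – 27 Nov 2011: 331 days → €28,500 × 4.45% × 331/365 = €1,150.1116
Marshdown, 28 Nov – 31 Dec 2011: 34 days → €28,500 × 3.6% × 34/365 = €95.5726
Total = €1,245.6842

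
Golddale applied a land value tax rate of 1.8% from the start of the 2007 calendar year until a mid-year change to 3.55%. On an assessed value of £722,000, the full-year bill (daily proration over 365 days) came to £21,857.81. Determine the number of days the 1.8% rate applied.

109 days

Let d = days at the first rate; then 365 − d days at the second rate.
£722,000 × [1.8%·d + 3.55%·(365−d)] / 365 = £21,857.81
Solving gives d = 109, so the new rate took effect on 20 April 2007.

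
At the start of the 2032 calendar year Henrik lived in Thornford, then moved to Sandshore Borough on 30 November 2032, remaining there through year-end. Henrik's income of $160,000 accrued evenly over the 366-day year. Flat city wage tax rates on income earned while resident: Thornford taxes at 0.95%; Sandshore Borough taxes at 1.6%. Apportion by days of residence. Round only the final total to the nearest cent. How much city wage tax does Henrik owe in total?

$1,610.93

Thornford, 1 January – 29 November 2032: 334 days → $160,000 × 0.95% × 334/366 = $1,387.1038
Sandshore Borough, 30 November – 31 December 2032: 32 days → $160,000 × 1.6% × 32/366 = $223.8251
Total = $1,610.9290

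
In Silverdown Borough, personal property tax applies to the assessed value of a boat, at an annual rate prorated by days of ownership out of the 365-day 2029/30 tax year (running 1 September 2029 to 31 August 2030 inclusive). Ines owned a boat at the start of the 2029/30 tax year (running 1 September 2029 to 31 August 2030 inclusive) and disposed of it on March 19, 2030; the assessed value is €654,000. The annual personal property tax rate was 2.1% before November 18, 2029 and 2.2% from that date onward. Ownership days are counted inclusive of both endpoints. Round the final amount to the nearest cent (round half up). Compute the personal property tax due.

€7,744.08

September 1 – November 17, 2029: 78 days at 2.1% → €654,000 × 2.1% × 78/365 = €2,934.9370
November 18, 2029 – March 19, 2030: 122 days at 2.2% → €654,000 × 2.2% × 122/365 = €4,809.1397
Total = €7,744.0767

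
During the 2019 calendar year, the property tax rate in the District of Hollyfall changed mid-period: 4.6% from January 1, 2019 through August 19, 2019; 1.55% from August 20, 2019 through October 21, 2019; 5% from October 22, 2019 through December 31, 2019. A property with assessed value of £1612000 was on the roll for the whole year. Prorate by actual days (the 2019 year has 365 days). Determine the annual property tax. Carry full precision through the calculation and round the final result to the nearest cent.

January 1 – August 19, 2019: 231 days at 4.6% → £1612000 × 4.6% × 231/365 = £46929.0740
August 20 – October 21, 2019: 63 days at 1.55% → £1612000 × 1.55% × 63/365 = £4312.6521
October 22 – December 31, 2019: 71 days at 5% → £1612000 × 5% × 71/365 = £15678.3562
Total = £66920.0822

£66920.08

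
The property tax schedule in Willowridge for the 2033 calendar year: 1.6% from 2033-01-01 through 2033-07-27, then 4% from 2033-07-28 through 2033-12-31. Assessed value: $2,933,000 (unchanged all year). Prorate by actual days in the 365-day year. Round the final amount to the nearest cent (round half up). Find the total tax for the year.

$77,206.20

2033-01-01 to 2033-07-27: 208 days at 1.6% → $2,933,000 × 1.6% × 208/365 = $26,742.5315
2033-07-28 to 2033-12-31: 157 days at 4% → $2,933,000 × 4% × 157/365 = $50,463.6712
Total = $77,206.2027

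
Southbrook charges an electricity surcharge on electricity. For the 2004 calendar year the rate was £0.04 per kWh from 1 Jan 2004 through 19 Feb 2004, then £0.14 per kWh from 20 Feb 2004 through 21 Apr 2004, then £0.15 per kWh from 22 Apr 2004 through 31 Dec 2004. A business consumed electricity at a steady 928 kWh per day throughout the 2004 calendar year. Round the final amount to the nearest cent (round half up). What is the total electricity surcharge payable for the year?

£45,267.84

1 Jan – 19 Feb 2004: 50 days × 928 kWh/day = 46,400 kWh at £0.04/kWh → £1,856.00
20 Feb – 21 Apr 2004: 62 days × 928 kWh/day = 57,536 kWh at £0.14/kWh → £8,055.04
22 Apr – 31 Dec 2004: 254 days × 928 kWh/day = 235,712 kWh at £0.15/kWh → £35,356.80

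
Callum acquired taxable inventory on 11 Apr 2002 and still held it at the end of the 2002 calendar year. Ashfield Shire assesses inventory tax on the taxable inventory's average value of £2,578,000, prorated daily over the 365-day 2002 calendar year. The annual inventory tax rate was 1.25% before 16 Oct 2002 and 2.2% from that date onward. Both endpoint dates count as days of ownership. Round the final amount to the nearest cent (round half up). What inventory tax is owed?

11 Apr – 15 Oct 2002: 188 days at 1.25% → £2,578,000 × 1.25% × 188/365 = £16,598.0822
16 Oct – 31 Dec 2002: 77 days at 2.2% → £2,578,000 × 2.2% × 77/365 = £11,964.7452
Total = £28,562.8274

£28,562.83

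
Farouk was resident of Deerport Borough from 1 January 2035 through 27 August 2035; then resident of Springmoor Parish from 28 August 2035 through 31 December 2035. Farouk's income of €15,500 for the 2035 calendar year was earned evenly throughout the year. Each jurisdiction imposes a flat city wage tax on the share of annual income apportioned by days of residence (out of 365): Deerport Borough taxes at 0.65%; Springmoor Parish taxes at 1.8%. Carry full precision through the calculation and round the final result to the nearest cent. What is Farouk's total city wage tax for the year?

Deerport Borough, 1 January – 27 August 2035: 239 days → €15,500 × 0.65% × 239/365 = €65.9705
Springmoor Parish, 28 August – 31 December 2035: 126 days → €15,500 × 1.8% × 126/365 = €96.3123
Total = €162.2829

€162.28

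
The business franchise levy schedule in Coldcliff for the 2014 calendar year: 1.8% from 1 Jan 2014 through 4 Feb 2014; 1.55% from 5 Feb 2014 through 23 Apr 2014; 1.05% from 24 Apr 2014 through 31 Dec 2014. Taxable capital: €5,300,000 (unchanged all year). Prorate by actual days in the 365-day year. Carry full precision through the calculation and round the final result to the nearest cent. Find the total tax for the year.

€65,124.66

1 Jan – 4 Feb 2014: 35 days at 1.8% → €5,300,000 × 1.8% × 35/365 = €9,147.9452
5 Feb – 23 Apr 2014: 78 days at 1.55% → €5,300,000 × 1.55% × 78/365 = €17,555.3425
24 Apr – 31 Dec 2014: 252 days at 1.05% → €5,300,000 × 1.05% × 252/365 = €38,421.3699
Total = €65,124.6575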